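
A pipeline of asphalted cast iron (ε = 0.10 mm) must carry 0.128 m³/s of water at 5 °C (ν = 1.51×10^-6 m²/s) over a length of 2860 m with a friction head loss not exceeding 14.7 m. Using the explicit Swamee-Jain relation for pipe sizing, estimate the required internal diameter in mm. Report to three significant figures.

Swamee-Jain (Type III): D = 0.66·[ε^1.25·(LQ²/(gh_f))^4.75 + ν·Q^9.4·(L/(gh_f))^5.2]^0.04
LQ²/(gh_f) = 0.3249; L/(gh_f) = 19.83
Term 1 = ε^1.25·(…)^4.75 = 4.80×10^-8; Term 2 = ν·Q^9.4·(…)^5.2 = 3.41×10^-8
D = 0.66·(4.80×10^-8 + 3.41×10^-8)^0.04 = 0.3437 m = 344 mm
Check: V = 1.38 m/s, Re = 3.14×10^5, f = 0.01693, h_f = 13.7 m ≈ 14.7 m ✓

D ≈ 344 mm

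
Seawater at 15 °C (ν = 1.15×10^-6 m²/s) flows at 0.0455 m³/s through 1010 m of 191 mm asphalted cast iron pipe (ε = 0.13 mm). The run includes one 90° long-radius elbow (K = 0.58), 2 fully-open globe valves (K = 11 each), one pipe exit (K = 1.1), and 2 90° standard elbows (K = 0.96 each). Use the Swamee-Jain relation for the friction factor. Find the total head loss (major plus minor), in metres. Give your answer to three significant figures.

H_L ≈ 16.5 m

V = 4Q/(πD²) = 1.588 m/s; V²/2g = 0.1285 m
Re = 2.64×10^5, ε/D = 6.81×10^-4 → f = 0.01945 (Swamee-Jain)
Major: h_f = f(L/D)·V²/2g = 0.01945·5288·0.1285 = 13.22 m
Minor: ΣK = 25.6; h_m = ΣK·V²/2g = 3.290 m
Total H_L = 13.22 + 3.290 = 16.51 m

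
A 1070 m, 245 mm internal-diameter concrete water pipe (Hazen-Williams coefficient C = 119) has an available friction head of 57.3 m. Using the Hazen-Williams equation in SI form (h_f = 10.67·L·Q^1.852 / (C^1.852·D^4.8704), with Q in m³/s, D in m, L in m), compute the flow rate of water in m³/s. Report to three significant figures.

Q ≈ 0.169 m³/s

Rearranging: Q = [h_f·C^1.852·D^4.8704 / (10.67·L)]^(1/1.852)
Q = [57.3·119^1.852·0.245^4.8704 / (10.67·1070)]^0.540 = 0.1689 m³/s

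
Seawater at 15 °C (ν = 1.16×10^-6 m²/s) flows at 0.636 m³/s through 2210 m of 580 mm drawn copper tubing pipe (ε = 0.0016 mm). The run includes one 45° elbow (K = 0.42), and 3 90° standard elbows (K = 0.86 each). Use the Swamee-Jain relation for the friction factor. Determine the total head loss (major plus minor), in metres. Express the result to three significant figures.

H_L ≈ 13.6 m

V = 4Q/(πD²) = 2.407 m/s; V²/2g = 0.2953 m
Re = 1.20×10^6, ε/D = 2.76×10^-6 → f = 0.01133 (Swamee-Jain)
Major: h_f = f(L/D)·V²/2g = 0.01133·3810·0.2953 = 12.75 m
Minor: ΣK = 3.00; h_m = ΣK·V²/2g = 0.8860 m
Total H_L = 12.75 + 0.8860 = 13.64 m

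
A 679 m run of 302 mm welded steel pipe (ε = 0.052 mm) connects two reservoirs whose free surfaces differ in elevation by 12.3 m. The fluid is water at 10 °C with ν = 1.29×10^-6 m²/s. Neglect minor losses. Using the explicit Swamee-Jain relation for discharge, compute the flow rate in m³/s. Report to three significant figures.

Q ≈ 0.193 m³/s

Swamee-Jain (Type II): Q = -0.965·√(gD⁵h_f/L)·ln[ε/(3.7D) + √(3.17ν²L/(gD³h_f))]
√(gD⁵h_f/L) = √(9.81·0.302⁵·12.3/679) = 0.02113
ε/(3.7D) = 4.65×10^-5; √(3.17ν²L/(gD³h_f)) = 3.28×10^-5
Q = -0.965·0.02113·ln(7.937×10^-5) = 0.1925 m³/s
Check: V = 2.69 m/s, Re = 6.29×10^5, f = 0.01494, h_f = 12.4 m ≈ 12.3 m ✓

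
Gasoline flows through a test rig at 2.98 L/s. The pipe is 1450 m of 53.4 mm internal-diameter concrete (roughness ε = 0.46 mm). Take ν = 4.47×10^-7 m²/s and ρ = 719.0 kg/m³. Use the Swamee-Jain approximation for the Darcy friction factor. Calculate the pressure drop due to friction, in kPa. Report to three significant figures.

V = 4Q/(πD²) = 4·0.00298/(π·0.0534²) = 1.331 m/s
Re = VD/ν = 1.331·0.0534/4.47×10^-7 = 1.59×10^5 → turbulent
ε/D = 0.46/53.4 = 0.00861
Swamee-Jain: f = 0.03666
h_f = f(L/D)V²/(2g) = 0.03666·(1450/0.0534)·1.331²/(2·9.81) = 89.84 m
Δp = ρg·h_f = 719.0·9.81·89.84 = 633.7 kPa

Δp ≈ 634 kPa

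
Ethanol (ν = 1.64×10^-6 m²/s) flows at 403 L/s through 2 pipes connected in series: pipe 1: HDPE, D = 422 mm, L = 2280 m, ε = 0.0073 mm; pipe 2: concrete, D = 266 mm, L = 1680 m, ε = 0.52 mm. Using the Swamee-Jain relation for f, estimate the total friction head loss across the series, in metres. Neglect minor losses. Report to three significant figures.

H ≈ 427 m

Pipe 1: V = 2.881 m/s, Re = 7.41×10^5, ε/D = 1.73×10^-5, f = 0.01256, h_1 = f(L/D)V²/2g = 28.72 m
Pipe 2: V = 7.252 m/s, Re = 1.18×10^6, ε/D = 0.00195, f = 0.02351, h_2 = f(L/D)V²/2g = 398.0 m
Series → Q common, losses add: H = Σh = 426.7 m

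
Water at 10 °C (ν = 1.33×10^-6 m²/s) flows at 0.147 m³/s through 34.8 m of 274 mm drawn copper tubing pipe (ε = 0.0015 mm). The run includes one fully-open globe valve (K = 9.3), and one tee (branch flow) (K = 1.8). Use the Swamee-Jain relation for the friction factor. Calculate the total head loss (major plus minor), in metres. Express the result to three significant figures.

H_L ≈ 4.04 m

V = 4Q/(πD²) = 2.493 m/s; V²/2g = 0.3168 m
Re = 5.14×10^5, ε/D = 5.47×10^-6 → f = 0.01312 (Swamee-Jain)
Major: h_f = f(L/D)·V²/2g = 0.01312·127.0·0.3168 = 0.5278 m
Minor: ΣK = 11.1; h_m = ΣK·V²/2g = 3.516 m
Total H_L = 0.5278 + 3.516 = 4.044 m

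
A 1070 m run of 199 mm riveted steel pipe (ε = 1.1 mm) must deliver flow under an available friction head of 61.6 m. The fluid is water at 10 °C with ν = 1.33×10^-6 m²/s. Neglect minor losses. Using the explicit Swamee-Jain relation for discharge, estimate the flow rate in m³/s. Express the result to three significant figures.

Swamee-Jain (Type II): Q = -0.965·√(gD⁵h_f/L)·ln[ε/(3.7D) + √(3.17ν²L/(gD³h_f))]
√(gD⁵h_f/L) = √(9.81·0.199⁵·61.6/1070) = 0.01328
ε/(3.7D) = 0.00149; √(3.17ν²L/(gD³h_f)) = 3.55×10^-5
Q = -0.965·0.01328·ln(0.001529) = 0.08305 m³/s
Check: V = 2.67 m/s, Re = 4.00×10^5, f = 0.03164, h_f = 61.8 m ≈ 61.6 m ✓

Q ≈ 0.0831 m³/s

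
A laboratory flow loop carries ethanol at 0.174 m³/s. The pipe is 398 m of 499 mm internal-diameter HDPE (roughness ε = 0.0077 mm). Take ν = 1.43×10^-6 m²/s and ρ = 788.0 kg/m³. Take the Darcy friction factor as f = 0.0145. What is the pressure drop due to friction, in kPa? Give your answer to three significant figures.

V = 4Q/(πD²) = 4·0.174/(π·0.499²) = 0.8897 m/s
h_f = f(L/D)V²/(2g) = 0.01450·(398/0.499)·0.8897²/(2·9.81) = 0.4666 m
Δp = ρg·h_f = 788.0·9.81·0.4666 = 3.607 kPa

Δp ≈ 3.61 kPa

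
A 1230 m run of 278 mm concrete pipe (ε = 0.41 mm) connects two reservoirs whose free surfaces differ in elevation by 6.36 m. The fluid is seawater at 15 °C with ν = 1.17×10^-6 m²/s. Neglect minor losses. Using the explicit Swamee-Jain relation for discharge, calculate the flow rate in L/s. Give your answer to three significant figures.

Q ≈ 68.0 L/s

Swamee-Jain (Type II): Q = -0.965·√(gD⁵h_f/L)·ln[ε/(3.7D) + √(3.17ν²L/(gD³h_f))]
√(gD⁵h_f/L) = √(9.81·0.278⁵·6.36/1230) = 0.009177
ε/(3.7D) = 3.99×10^-4; √(3.17ν²L/(gD³h_f)) = 6.31×10^-5
Q = -0.965·0.009177·ln(4.617×10^-4) = 0.06802 m³/s
Check: V = 1.12 m/s, Re = 2.66×10^5, f = 0.02262, h_f = 6.41 m ≈ 6.36 m ✓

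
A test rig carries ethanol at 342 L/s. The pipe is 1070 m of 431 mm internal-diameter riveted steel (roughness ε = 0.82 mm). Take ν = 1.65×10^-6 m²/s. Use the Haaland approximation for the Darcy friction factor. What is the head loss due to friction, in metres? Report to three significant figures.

V = 4Q/(πD²) = 4·0.342/(π·0.431²) = 2.344 m/s
Re = VD/ν = 2.344·0.431/1.65×10^-6 = 6.12×10^5 → turbulent
ε/D = 0.82/431 = 0.00190
Haaland: f = 0.02343
h_f = f(L/D)V²/(2g) = 0.02343·(1070/0.431)·2.344²/(2·9.81) = 16.29 m

h_f ≈ 16.3 m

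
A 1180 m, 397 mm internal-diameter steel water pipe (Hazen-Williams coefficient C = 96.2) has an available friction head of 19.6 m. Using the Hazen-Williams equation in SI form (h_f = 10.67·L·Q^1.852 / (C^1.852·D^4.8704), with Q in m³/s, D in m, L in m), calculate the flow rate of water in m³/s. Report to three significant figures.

Q ≈ 0.258 m³/s

Rearranging: Q = [h_f·C^1.852·D^4.8704 / (10.67·L)]^(1/1.852)
Q = [19.6·96.2^1.852·0.397^4.8704 / (10.67·1180)]^0.540 = 0.2582 m³/s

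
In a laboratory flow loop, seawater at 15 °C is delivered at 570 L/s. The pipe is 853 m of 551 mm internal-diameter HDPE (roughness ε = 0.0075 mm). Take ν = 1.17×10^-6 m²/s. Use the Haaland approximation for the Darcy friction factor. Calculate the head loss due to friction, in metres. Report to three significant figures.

h_f ≈ 5.24 m

V = 4Q/(πD²) = 4·0.570/(π·0.551²) = 2.390 m/s
Re = VD/ν = 2.390·0.551/1.17×10^-6 = 1.13×10^6 → turbulent
ε/D = 0.0075/551 = 1.36×10^-5
Haaland: f = 0.01163
h_f = f(L/D)V²/(2g) = 0.01163·(853/0.551)·2.390²/(2·9.81) = 5.244 m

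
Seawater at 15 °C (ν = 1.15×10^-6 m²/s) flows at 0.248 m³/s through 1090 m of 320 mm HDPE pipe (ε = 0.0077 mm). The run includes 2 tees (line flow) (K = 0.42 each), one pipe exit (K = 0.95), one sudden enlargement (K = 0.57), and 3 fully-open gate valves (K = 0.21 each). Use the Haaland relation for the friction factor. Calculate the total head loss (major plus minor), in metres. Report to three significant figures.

H_L ≈ 21.8 m

V = 4Q/(πD²) = 3.084 m/s; V²/2g = 0.4846 m
Re = 8.58×10^5, ε/D = 2.41×10^-5 → f = 0.01230 (Haaland)
Major: h_f = f(L/D)·V²/2g = 0.01230·3406·0.4846 = 20.31 m
Minor: ΣK = 2.99; h_m = ΣK·V²/2g = 1.449 m
Total H_L = 20.31 + 1.449 = 21.75 m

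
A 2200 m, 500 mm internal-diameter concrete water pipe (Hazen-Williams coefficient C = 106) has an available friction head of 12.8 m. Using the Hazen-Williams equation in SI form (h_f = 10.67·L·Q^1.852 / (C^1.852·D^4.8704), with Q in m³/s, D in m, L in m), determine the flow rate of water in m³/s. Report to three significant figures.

Q ≈ 0.296 m³/s

Rearranging: Q = [h_f·C^1.852·D^4.8704 / (10.67·L)]^(1/1.852)
Q = [12.8·106^1.852·0.500^4.8704 / (10.67·2200)]^0.540 = 0.2962 m³/s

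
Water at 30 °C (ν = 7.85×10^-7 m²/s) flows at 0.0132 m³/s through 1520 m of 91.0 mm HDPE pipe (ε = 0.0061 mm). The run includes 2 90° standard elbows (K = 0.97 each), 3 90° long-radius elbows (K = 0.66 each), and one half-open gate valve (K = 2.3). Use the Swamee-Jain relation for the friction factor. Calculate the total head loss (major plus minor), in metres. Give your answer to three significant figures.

H_L ≈ 56.4 m

V = 4Q/(πD²) = 2.030 m/s; V²/2g = 0.2099 m
Re = 2.35×10^5, ε/D = 6.70×10^-5 → f = 0.01570 (Swamee-Jain)
Major: h_f = f(L/D)·V²/2g = 0.01570·16703·0.2099 = 55.05 m
Minor: ΣK = 6.22; h_m = ΣK·V²/2g = 1.306 m
Total H_L = 55.05 + 1.306 = 56.35 m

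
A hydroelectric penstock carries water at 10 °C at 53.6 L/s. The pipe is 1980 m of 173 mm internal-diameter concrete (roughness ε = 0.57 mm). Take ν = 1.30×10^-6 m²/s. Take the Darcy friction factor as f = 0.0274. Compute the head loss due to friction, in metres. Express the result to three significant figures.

h_f ≈ 83.1 m

V = 4Q/(πD²) = 4·0.0536/(π·0.173²) = 2.280 m/s
h_f = f(L/D)V²/(2g) = 0.02740·(1980/0.173)·2.280²/(2·9.81) = 83.11 m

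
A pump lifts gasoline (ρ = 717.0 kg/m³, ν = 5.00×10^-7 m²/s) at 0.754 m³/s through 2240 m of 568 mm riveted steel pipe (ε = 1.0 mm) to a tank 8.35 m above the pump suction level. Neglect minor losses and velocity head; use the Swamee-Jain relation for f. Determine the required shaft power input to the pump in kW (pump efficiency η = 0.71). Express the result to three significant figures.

P_shaft ≈ 365 kW

V = 4Q/(πD²) = 2.976 m/s; Re = 3.38×10^6; ε/D = 0.00176; f = 0.02274
h_f = f(L/D)V²/2g = 40.47 m
Total head H = z + h_f = 8.35 + 40.47 = 48.82 m
P_hyd = ρgQH = 717.0·9.81·0.754·48.82 = 258.9 kW
P_shaft = P_hyd/η = 258.9/0.71 = 364.7 kW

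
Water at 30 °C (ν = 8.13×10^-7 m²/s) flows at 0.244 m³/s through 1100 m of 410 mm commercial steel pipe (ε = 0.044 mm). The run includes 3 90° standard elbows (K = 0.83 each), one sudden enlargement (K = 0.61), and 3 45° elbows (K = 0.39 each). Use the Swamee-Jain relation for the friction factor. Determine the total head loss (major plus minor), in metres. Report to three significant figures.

H_L ≈ 7.14 m

V = 4Q/(πD²) = 1.848 m/s; V²/2g = 0.1741 m
Re = 9.32×10^5, ε/D = 1.07×10^-4 → f = 0.01369 (Swamee-Jain)
Major: h_f = f(L/D)·V²/2g = 0.01369·2683·0.1741 = 6.396 m
Minor: ΣK = 4.27; h_m = ΣK·V²/2g = 0.7433 m
Total H_L = 6.396 + 0.7433 = 7.139 m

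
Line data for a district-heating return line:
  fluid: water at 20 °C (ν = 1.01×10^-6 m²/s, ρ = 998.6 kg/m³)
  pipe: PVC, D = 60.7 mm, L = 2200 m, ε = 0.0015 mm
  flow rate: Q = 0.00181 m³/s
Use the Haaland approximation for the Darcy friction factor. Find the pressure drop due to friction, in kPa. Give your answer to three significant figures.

V = 4Q/(πD²) = 4·0.00181/(π·0.0607²) = 0.6255 m/s
Re = VD/ν = 0.6255·0.0607/1.01×10^-6 = 3.76×10^4 → turbulent
ε/D = 0.0015/60.7 = 2.47×10^-5
Haaland: f = 0.02216
h_f = f(L/D)V²/(2g) = 0.02216·(2200/0.0607)·0.6255²/(2·9.81) = 16.02 m
Δp = ρg·h_f = 998.6·9.81·16.02 = 156.9 kPa

Δp ≈ 157 kPa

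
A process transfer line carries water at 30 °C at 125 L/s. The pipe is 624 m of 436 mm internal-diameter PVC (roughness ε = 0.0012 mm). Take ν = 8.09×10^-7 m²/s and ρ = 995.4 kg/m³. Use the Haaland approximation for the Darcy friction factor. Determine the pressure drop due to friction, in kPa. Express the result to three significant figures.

Δp ≈ 6.66 kPa

V = 4Q/(πD²) = 4·0.125/(π·0.436²) = 0.8372 m/s
Re = VD/ν = 0.8372·0.436/8.09×10^-7 = 4.51×10^5 → turbulent
ε/D = 0.0012/436 = 2.75×10^-6
Haaland: f = 0.01333
h_f = f(L/D)V²/(2g) = 0.01333·(624/0.436)·0.8372²/(2·9.81) = 0.6818 m
Δp = ρg·h_f = 995.4·9.81·0.6818 = 6.658 kPa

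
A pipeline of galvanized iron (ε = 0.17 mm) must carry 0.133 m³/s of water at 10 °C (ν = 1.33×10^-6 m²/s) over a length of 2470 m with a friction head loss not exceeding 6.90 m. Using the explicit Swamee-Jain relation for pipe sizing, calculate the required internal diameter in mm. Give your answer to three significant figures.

D ≈ 399 mm

Swamee-Jain (Type III): D = 0.66·[ε^1.25·(LQ²/(gh_f))^4.75 + ν·Q^9.4·(L/(gh_f))^5.2]^0.04
LQ²/(gh_f) = 0.6455; L/(gh_f) = 36.49
Term 1 = ε^1.25·(…)^4.75 = 2.43×10^-6; Term 2 = ν·Q^9.4·(…)^5.2 = 1.03×10^-6
D = 0.66·(2.43×10^-6 + 1.03×10^-6)^0.04 = 0.3991 m = 399 mm
Check: V = 1.06 m/s, Re = 3.19×10^5, f = 0.01781, h_f = 6.35 m ≈ 6.90 m ✓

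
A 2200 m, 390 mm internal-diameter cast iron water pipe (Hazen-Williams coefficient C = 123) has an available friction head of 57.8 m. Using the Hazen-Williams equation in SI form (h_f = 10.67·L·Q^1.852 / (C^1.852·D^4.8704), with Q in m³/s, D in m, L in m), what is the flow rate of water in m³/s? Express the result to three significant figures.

Rearranging: Q = [h_f·C^1.852·D^4.8704 / (10.67·L)]^(1/1.852)
Q = [57.8·123^1.852·0.390^4.8704 / (10.67·2200)]^0.540 = 0.4036 m³/s

Q ≈ 0.404 m³/s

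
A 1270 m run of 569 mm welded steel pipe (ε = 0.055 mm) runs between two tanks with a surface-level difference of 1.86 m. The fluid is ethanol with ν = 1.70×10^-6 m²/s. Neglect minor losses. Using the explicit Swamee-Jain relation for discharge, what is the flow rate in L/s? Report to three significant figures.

Swamee-Jain (Type II): Q = -0.965·√(gD⁵h_f/L)·ln[ε/(3.7D) + √(3.17ν²L/(gD³h_f))]
√(gD⁵h_f/L) = √(9.81·0.569⁵·1.86/1270) = 0.02927
ε/(3.7D) = 2.61×10^-5; √(3.17ν²L/(gD³h_f)) = 5.88×10^-5
Q = -0.965·0.02927·ln(8.496×10^-5) = 0.2648 m³/s
Check: V = 1.04 m/s, Re = 3.49×10^5, f = 0.01509, h_f = 1.86 m ≈ 1.86 m ✓

Q ≈ 265 L/s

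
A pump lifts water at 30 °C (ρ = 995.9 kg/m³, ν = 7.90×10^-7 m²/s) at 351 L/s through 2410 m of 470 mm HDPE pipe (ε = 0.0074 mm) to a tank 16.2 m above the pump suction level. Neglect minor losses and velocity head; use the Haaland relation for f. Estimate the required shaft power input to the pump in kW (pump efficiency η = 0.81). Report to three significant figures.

P_shaft ≈ 121 kW

V = 4Q/(πD²) = 2.023 m/s; Re = 1.20×10^6; ε/D = 1.57×10^-5; f = 0.01157
h_f = f(L/D)V²/2g = 12.37 m
Total head H = z + h_f = 16.2 + 12.37 = 28.57 m
P_hyd = ρgQH = 995.9·9.81·0.351·28.57 = 97.98 kW
P_shaft = P_hyd/η = 97.98/0.81 = 121.0 kW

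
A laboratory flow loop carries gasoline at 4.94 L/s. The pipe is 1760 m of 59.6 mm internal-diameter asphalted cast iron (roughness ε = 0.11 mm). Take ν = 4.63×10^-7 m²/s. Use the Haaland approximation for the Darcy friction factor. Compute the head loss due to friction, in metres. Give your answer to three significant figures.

h_f ≈ 112 m

V = 4Q/(πD²) = 4·0.00494/(π·0.0596²) = 1.771 m/s
Re = VD/ν = 1.771·0.0596/4.63×10^-7 = 2.28×10^5 → turbulent
ε/D = 0.11/59.6 = 0.00185
Haaland: f = 0.02370
h_f = f(L/D)V²/(2g) = 0.02370·(1760/0.0596)·1.771²/(2·9.81) = 111.9 m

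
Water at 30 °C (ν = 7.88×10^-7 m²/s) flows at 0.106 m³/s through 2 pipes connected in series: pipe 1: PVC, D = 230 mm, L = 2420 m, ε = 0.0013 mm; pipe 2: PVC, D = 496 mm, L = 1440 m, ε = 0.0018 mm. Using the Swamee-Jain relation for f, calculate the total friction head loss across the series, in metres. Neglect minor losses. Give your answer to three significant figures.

Pipe 1: V = 2.551 m/s, Re = 7.45×10^5, ε/D = 5.65×10^-6, f = 0.01232, h_1 = f(L/D)V²/2g = 43.02 m
Pipe 2: V = 0.5486 m/s, Re = 3.45×10^5, ε/D = 3.63×10^-6, f = 0.01405, h_2 = f(L/D)V²/2g = 0.6257 m
Series → Q common, losses add: H = Σh = 43.64 m

H ≈ 43.6 m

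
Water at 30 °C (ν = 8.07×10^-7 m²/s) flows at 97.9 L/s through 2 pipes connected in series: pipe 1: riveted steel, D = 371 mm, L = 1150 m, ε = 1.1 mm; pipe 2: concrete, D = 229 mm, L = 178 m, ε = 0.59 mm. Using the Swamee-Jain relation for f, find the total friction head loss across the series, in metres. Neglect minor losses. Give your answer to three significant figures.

Pipe 1: V = 0.9056 m/s, Re = 4.16×10^5, ε/D = 0.00296, f = 0.02653, h_1 = f(L/D)V²/2g = 3.438 m
Pipe 2: V = 2.377 m/s, Re = 6.75×10^5, ε/D = 0.00258, f = 0.02540, h_2 = f(L/D)V²/2g = 5.685 m
Series → Q common, losses add: H = Σh = 9.123 m

H ≈ 9.12 m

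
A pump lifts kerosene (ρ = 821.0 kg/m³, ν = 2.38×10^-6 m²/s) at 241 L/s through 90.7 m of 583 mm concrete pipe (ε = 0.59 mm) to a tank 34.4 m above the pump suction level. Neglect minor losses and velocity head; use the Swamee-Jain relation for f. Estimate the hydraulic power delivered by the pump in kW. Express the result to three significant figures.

P_hyd ≈ 67.0 kW

V = 4Q/(πD²) = 0.9028 m/s; Re = 2.21×10^5; ε/D = 0.00101; f = 0.02112
h_f = f(L/D)V²/2g = 0.1365 m
Total head H = z + h_f = 34.4 + 0.1365 = 34.54 m
P_hyd = ρgQH = 821.0·9.81·0.241·34.54 = 67.04 kW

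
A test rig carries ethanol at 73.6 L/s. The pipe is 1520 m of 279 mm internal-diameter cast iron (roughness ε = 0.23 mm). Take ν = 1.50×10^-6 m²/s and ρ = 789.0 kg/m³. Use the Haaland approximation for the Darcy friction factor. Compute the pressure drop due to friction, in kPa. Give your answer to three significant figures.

Δp ≈ 62.4 kPa

V = 4Q/(πD²) = 4·0.0736/(π·0.279²) = 1.204 m/s
Re = VD/ν = 1.204·0.279/1.50×10^-6 = 2.24×10^5 → turbulent
ε/D = 0.23/279 = 8.24×10^-4
Haaland: f = 0.02005
h_f = f(L/D)V²/(2g) = 0.02005·(1520/0.279)·1.204²/(2·9.81) = 8.067 m
Δp = ρg·h_f = 789.0·9.81·8.067 = 62.44 kPa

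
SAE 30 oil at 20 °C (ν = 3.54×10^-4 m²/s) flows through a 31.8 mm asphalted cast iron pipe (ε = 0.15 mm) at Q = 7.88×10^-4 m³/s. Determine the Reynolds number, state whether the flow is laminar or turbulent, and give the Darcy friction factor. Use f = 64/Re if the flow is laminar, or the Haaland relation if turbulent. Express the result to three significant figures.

V = 4Q/(πD²) = 0.9922 m/s
Re = VD/ν = 0.9922·0.0318/3.54×10^-4 = 89.1
Re < 2300 → laminar → f = 64/Re = 0.7181

Re ≈ 89.1; laminar; f = 64/Re ≈ 0.718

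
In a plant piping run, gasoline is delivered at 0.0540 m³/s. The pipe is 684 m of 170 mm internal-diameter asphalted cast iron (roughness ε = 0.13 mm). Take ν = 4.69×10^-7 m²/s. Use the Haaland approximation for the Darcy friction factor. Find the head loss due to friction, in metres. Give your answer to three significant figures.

h_f ≈ 21.8 m

V = 4Q/(πD²) = 4·0.0540/(π·0.170²) = 2.379 m/s
Re = VD/ν = 2.379·0.170/4.69×10^-7 = 8.62×10^5 → turbulent
ε/D = 0.13/170 = 7.65×10^-4
Haaland: f = 0.01882
h_f = f(L/D)V²/(2g) = 0.01882·(684/0.170)·2.379²/(2·9.81) = 21.85 m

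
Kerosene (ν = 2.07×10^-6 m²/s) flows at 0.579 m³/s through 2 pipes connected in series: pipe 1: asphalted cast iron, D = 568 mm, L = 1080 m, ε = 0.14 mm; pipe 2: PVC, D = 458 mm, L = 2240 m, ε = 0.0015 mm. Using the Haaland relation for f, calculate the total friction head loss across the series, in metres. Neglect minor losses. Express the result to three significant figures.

H ≈ 45.2 m

Pipe 1: V = 2.285 m/s, Re = 6.27×10^5, ε/D = 2.46×10^-4, f = 0.01547, h_1 = f(L/D)V²/2g = 7.827 m
Pipe 2: V = 3.514 m/s, Re = 7.78×10^5, ε/D = 3.28×10^-6, f = 0.01214, h_2 = f(L/D)V²/2g = 37.37 m
Series → Q common, losses add: H = Σh = 45.20 m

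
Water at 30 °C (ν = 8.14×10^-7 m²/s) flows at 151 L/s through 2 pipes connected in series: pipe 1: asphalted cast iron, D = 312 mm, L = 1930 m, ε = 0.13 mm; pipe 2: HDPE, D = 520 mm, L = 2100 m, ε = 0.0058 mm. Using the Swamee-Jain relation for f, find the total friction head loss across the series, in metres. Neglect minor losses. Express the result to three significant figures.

H ≈ 22.2 m

Pipe 1: V = 1.975 m/s, Re = 7.57×10^5, ε/D = 4.17×10^-4, f = 0.01689, h_1 = f(L/D)V²/2g = 20.77 m
Pipe 2: V = 0.7110 m/s, Re = 4.54×10^5, ε/D = 1.12×10^-5, f = 0.01349, h_2 = f(L/D)V²/2g = 1.403 m
Series → Q common, losses add: H = Σh = 22.17 m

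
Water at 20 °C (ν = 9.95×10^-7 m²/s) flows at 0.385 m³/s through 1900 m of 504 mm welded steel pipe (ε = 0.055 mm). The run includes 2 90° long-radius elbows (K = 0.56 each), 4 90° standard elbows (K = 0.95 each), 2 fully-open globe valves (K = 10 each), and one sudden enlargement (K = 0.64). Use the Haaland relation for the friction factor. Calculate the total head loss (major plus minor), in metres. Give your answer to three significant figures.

H_L ≈ 14.5 m

V = 4Q/(πD²) = 1.930 m/s; V²/2g = 0.1898 m
Re = 9.78×10^5, ε/D = 1.09×10^-4 → f = 0.01348 (Haaland)
Major: h_f = f(L/D)·V²/2g = 0.01348·3770·0.1898 = 9.647 m
Minor: ΣK = 25.6; h_m = ΣK·V²/2g = 4.852 m
Total H_L = 9.647 + 4.852 = 14.50 m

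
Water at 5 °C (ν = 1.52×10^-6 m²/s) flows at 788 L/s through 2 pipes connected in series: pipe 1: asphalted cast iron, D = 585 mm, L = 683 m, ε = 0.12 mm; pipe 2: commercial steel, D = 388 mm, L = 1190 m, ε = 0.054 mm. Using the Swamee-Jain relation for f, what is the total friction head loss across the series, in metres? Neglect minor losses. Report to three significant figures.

Pipe 1: V = 2.932 m/s, Re = 1.13×10^6, ε/D = 2.05×10^-4, f = 0.01473, h_1 = f(L/D)V²/2g = 7.535 m
Pipe 2: V = 6.665 m/s, Re = 1.70×10^6, ε/D = 1.39×10^-4, f = 0.01361, h_2 = f(L/D)V²/2g = 94.50 m
Series → Q common, losses add: H = Σh = 102.0 m

H ≈ 102 m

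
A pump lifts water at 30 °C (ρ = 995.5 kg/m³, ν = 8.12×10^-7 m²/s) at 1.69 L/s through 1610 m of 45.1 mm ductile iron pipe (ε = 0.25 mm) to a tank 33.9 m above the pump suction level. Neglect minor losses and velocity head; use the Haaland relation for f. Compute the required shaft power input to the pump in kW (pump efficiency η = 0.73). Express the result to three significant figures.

V = 4Q/(πD²) = 1.058 m/s; Re = 5.88×10^4; ε/D = 0.00554; f = 0.03274
h_f = f(L/D)V²/2g = 66.66 m
Total head H = z + h_f = 33.9 + 66.66 = 100.6 m
P_hyd = ρgQH = 995.5·9.81·0.00169·100.6 = 1.660 kW
P_shaft = P_hyd/η = 1.660/0.73 = 2.273 kW

P_shaft ≈ 2.27 kW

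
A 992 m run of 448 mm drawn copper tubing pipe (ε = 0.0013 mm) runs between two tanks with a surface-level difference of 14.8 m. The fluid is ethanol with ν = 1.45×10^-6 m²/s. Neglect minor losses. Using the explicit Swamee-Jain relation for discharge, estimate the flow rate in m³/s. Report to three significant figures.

Q ≈ 0.529 m³/s

Swamee-Jain (Type II): Q = -0.965·√(gD⁵h_f/L)·ln[ε/(3.7D) + √(3.17ν²L/(gD³h_f))]
√(gD⁵h_f/L) = √(9.81·0.448⁵·14.8/992) = 0.05139
ε/(3.7D) = 7.84×10^-7; √(3.17ν²L/(gD³h_f)) = 2.25×10^-5
Q = -0.965·0.05139·ln(2.329×10^-5) = 0.5290 m³/s
Check: V = 3.36 m/s, Re = 1.04×10^6, f = 0.01161, h_f = 14.8 m ≈ 14.8 m ✓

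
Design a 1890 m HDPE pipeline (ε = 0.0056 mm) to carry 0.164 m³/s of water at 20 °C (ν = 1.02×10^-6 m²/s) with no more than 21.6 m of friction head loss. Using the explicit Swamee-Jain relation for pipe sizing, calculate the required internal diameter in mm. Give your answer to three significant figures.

Swamee-Jain (Type III): D = 0.66·[ε^1.25·(LQ²/(gh_f))^4.75 + ν·Q^9.4·(L/(gh_f))^5.2]^0.04
LQ²/(gh_f) = 0.2399; L/(gh_f) = 8.919
Term 1 = ε^1.25·(…)^4.75 = 3.09×10^-10; Term 2 = ν·Q^9.4·(…)^5.2 = 3.71×10^-9
D = 0.66·(3.09×10^-10 + 3.71×10^-9)^0.04 = 0.3046 m = 305 mm
Check: V = 2.25 m/s, Re = 6.72×10^5, f = 0.01277, h_f = 20.5 m ≈ 21.6 m ✓

D ≈ 305 mm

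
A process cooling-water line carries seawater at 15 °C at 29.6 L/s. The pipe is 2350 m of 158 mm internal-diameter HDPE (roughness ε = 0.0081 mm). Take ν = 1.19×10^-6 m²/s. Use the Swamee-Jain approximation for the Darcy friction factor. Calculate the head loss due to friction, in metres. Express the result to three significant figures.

V = 4Q/(πD²) = 4·0.0296/(π·0.158²) = 1.510 m/s
Re = VD/ν = 1.510·0.158/1.19×10^-6 = 2.00×10^5 → turbulent
ε/D = 0.0081/158 = 5.13×10^-5
Swamee-Jain: f = 0.01598
h_f = f(L/D)V²/(2g) = 0.01598·(2350/0.158)·1.510²/(2·9.81) = 27.62 m

h_f ≈ 27.6 m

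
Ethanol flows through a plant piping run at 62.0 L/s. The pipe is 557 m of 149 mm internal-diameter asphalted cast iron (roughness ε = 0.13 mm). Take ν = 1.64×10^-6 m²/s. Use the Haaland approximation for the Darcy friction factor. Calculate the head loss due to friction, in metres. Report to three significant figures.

h_f ≈ 48.0 m

V = 4Q/(πD²) = 4·0.0620/(π·0.149²) = 3.556 m/s
Re = VD/ν = 3.556·0.149/1.64×10^-6 = 3.23×10^5 → turbulent
ε/D = 0.13/149 = 8.72×10^-4
Haaland: f = 0.01991
h_f = f(L/D)V²/(2g) = 0.01991·(557/0.149)·3.556²/(2·9.81) = 47.95 m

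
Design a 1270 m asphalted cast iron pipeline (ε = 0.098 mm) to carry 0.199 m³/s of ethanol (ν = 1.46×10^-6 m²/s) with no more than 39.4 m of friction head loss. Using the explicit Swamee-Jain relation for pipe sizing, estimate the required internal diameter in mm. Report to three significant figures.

D ≈ 285 mm

Swamee-Jain (Type III): D = 0.66·[ε^1.25·(LQ²/(gh_f))^4.75 + ν·Q^9.4·(L/(gh_f))^5.2]^0.04
LQ²/(gh_f) = 0.1301; L/(gh_f) = 3.286
Term 1 = ε^1.25·(…)^4.75 = 6.06×10^-10; Term 2 = ν·Q^9.4·(…)^5.2 = 1.82×10^-10
D = 0.66·(6.06×10^-10 + 1.82×10^-10)^0.04 = 0.2854 m = 285 mm
Check: V = 3.11 m/s, Re = 6.08×10^5, f = 0.01651, h_f = 36.3 m ≈ 39.4 m ✓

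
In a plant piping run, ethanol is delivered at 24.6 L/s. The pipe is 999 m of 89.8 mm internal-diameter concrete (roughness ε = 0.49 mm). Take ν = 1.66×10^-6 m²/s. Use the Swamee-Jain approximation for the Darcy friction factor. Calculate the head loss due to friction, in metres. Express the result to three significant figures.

h_f ≈ 272 m

V = 4Q/(πD²) = 4·0.0246/(π·0.0898²) = 3.884 m/s
Re = VD/ν = 3.884·0.0898/1.66×10^-6 = 2.10×10^5 → turbulent
ε/D = 0.49/89.8 = 0.00546
Swamee-Jain: f = 0.03178
h_f = f(L/D)V²/(2g) = 0.03178·(999/0.0898)·3.884²/(2·9.81) = 271.9 m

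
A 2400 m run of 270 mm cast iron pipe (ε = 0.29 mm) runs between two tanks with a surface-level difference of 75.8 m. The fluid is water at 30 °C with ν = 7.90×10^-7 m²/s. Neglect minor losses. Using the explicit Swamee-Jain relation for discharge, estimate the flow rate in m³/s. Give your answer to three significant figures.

Swamee-Jain (Type II): Q = -0.965·√(gD⁵h_f/L)·ln[ε/(3.7D) + √(3.17ν²L/(gD³h_f))]
√(gD⁵h_f/L) = √(9.81·0.270⁵·75.8/2400) = 0.02108
ε/(3.7D) = 2.90×10^-4; √(3.17ν²L/(gD³h_f)) = 1.80×10^-5
Q = -0.965·0.02108·ln(3.083×10^-4) = 0.1645 m³/s
Check: V = 2.87 m/s, Re = 9.82×10^5, f = 0.02036, h_f = 76.2 m ≈ 75.8 m ✓

Q ≈ 0.164 m³/s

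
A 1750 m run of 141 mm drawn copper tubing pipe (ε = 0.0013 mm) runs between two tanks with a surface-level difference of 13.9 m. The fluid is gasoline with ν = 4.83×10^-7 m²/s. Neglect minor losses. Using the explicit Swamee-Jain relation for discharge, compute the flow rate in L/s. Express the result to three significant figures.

Q ≈ 19.5 L/s

Swamee-Jain (Type II): Q = -0.965·√(gD⁵h_f/L)·ln[ε/(3.7D) + √(3.17ν²L/(gD³h_f))]
√(gD⁵h_f/L) = √(9.81·0.141⁵·13.9/1750) = 0.002084
ε/(3.7D) = 2.49×10^-6; √(3.17ν²L/(gD³h_f)) = 5.82×10^-5
Q = -0.965·0.002084·ln(6.068×10^-5) = 0.01953 m³/s
Check: V = 1.25 m/s, Re = 3.65×10^5, f = 0.01398, h_f = 13.8 m ≈ 13.9 m ✓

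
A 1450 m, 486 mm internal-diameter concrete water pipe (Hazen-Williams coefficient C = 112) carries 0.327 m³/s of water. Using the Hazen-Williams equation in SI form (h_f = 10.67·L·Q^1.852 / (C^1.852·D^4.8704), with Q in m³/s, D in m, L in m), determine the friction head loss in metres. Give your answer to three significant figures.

h_f = 10.67·1450·0.327^1.852 / (112^1.852·0.486^4.8704) = 10.51 m

h_f ≈ 10.5 m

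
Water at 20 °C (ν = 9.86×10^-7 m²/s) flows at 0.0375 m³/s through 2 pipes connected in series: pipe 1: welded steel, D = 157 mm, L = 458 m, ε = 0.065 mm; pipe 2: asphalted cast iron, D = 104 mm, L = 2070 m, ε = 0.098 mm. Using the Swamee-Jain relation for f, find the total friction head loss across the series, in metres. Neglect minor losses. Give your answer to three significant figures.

Pipe 1: V = 1.937 m/s, Re = 3.08×10^5, ε/D = 4.14×10^-4, f = 0.01778, h_1 = f(L/D)V²/2g = 9.917 m
Pipe 2: V = 4.414 m/s, Re = 4.66×10^5, ε/D = 9.42×10^-4, f = 0.02015, h_2 = f(L/D)V²/2g = 398.3 m
Series → Q common, losses add: H = Σh = 408.2 m

H ≈ 408 m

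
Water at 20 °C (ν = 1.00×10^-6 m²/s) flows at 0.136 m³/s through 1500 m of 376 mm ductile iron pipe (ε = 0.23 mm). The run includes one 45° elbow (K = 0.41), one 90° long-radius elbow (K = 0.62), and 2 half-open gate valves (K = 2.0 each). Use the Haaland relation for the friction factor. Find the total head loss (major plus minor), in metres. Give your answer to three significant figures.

H_L ≈ 5.97 m

V = 4Q/(πD²) = 1.225 m/s; V²/2g = 0.07646 m
Re = 4.61×10^5, ε/D = 6.12×10^-4 → f = 0.01831 (Haaland)
Major: h_f = f(L/D)·V²/2g = 0.01831·3989·0.07646 = 5.585 m
Minor: ΣK = 5.03; h_m = ΣK·V²/2g = 0.3846 m
Total H_L = 5.585 + 0.3846 = 5.970 m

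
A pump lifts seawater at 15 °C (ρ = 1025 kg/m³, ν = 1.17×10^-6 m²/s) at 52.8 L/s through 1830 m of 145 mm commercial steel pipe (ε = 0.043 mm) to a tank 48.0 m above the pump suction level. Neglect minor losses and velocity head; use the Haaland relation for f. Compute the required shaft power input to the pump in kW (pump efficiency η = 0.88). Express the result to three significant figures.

V = 4Q/(πD²) = 3.197 m/s; Re = 3.96×10^5; ε/D = 2.97×10^-4; f = 0.01639
h_f = f(L/D)V²/2g = 107.8 m
Total head H = z + h_f = 48.0 + 107.8 = 155.8 m
P_hyd = ρgQH = 1025·9.81·0.0528·155.8 = 82.72 kW
P_shaft = P_hyd/η = 82.72/0.88 = 94.00 kW

P_shaft ≈ 94.0 kW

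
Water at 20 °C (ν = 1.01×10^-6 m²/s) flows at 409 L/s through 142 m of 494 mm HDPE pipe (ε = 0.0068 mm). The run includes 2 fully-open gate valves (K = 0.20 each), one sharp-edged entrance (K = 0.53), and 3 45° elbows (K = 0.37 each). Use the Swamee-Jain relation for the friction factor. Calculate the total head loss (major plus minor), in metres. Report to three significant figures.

H_L ≈ 1.27 m

V = 4Q/(πD²) = 2.134 m/s; V²/2g = 0.2321 m
Re = 1.04×10^6, ε/D = 1.38×10^-5 → f = 0.01187 (Swamee-Jain)
Major: h_f = f(L/D)·V²/2g = 0.01187·287.4·0.2321 = 0.7917 m
Minor: ΣK = 2.04; h_m = ΣK·V²/2g = 0.4735 m
Total H_L = 0.7917 + 0.4735 = 1.265 m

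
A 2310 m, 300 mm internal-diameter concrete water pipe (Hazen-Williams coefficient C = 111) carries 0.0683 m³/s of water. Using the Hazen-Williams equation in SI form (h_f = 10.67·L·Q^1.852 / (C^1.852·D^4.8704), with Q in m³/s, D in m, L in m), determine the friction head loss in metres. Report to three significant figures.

h_f = 10.67·2310·0.0683^1.852 / (111^1.852·0.300^4.8704) = 9.813 m

h_f ≈ 9.81 m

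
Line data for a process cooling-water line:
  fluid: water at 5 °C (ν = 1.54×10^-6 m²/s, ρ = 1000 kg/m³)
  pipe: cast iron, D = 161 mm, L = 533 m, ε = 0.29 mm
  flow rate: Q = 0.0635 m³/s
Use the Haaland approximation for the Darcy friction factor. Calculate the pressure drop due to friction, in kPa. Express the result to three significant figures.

V = 4Q/(πD²) = 4·0.0635/(π·0.161²) = 3.119 m/s
Re = VD/ν = 3.119·0.161/1.54×10^-6 = 3.26×10^5 → turbulent
ε/D = 0.29/161 = 0.00180
Haaland: f = 0.02335
h_f = f(L/D)V²/(2g) = 0.02335·(533/0.161)·3.119²/(2·9.81) = 38.34 m
Δp = ρg·h_f = 1000·9.81·38.34 = 376.1 kPa

Δp ≈ 376 kPa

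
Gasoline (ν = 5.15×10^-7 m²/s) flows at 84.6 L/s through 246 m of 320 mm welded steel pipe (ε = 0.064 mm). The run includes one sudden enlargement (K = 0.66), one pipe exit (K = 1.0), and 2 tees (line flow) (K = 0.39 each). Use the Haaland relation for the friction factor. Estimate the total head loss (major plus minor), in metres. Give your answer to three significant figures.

V = 4Q/(πD²) = 1.052 m/s; V²/2g = 0.05640 m
Re = 6.54×10^5, ε/D = 2.00×10^-4 → f = 0.01498 (Haaland)
Major: h_f = f(L/D)·V²/2g = 0.01498·768.8·0.05640 = 0.6495 m
Minor: ΣK = 2.44; h_m = ΣK·V²/2g = 0.1376 m
Total H_L = 0.6495 + 0.1376 = 0.7871 m

H_L ≈ 0.787 m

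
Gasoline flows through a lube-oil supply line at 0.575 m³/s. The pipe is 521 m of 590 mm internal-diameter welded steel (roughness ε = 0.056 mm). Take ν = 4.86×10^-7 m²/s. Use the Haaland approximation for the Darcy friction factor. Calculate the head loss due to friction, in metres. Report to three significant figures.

V = 4Q/(πD²) = 4·0.575/(π·0.590²) = 2.103 m/s
Re = VD/ν = 2.103·0.590/4.86×10^-7 = 2.55×10^6 → turbulent
ε/D = 0.056/590 = 9.49×10^-5
Haaland: f = 0.01250
h_f = f(L/D)V²/(2g) = 0.01250·(521/0.590)·2.103²/(2·9.81) = 2.488 m

h_f ≈ 2.49 m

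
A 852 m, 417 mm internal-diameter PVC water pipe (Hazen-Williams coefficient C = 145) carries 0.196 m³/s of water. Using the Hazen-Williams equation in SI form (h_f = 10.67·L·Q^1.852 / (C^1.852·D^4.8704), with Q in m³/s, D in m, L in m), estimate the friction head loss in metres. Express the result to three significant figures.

h_f = 10.67·852·0.196^1.852 / (145^1.852·0.417^4.8704) = 3.127 m

h_f ≈ 3.13 m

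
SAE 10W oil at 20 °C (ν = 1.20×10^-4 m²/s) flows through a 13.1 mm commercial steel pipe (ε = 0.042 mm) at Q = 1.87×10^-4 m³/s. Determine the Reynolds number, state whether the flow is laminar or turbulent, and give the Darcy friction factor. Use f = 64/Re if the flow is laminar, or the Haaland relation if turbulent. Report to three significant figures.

Re ≈ 151; laminar; f = 64/Re ≈ 0.423

V = 4Q/(πD²) = 1.387 m/s
Re = VD/ν = 1.387·0.0131/1.20×10^-4 = 151
Re < 2300 → laminar → f = 64/Re = 0.4226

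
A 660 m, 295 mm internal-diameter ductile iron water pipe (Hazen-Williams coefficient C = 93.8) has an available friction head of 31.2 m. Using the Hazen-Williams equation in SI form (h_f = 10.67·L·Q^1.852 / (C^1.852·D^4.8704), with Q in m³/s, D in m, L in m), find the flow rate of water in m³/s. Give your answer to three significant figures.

Q ≈ 0.203 m³/s

Rearranging: Q = [h_f·C^1.852·D^4.8704 / (10.67·L)]^(1/1.852)
Q = [31.2·93.8^1.852·0.295^4.8704 / (10.67·660)]^0.540 = 0.2028 m³/s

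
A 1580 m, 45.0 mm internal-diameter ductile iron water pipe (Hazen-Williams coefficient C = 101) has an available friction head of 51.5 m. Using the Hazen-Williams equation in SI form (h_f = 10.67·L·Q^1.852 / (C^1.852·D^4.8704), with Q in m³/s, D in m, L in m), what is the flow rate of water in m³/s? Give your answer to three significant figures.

Rearranging: Q = [h_f·C^1.852·D^4.8704 / (10.67·L)]^(1/1.852)
Q = [51.5·101^1.852·0.0450^4.8704 / (10.67·1580)]^0.540 = 0.001272 m³/s

Q ≈ 0.00127 m³/s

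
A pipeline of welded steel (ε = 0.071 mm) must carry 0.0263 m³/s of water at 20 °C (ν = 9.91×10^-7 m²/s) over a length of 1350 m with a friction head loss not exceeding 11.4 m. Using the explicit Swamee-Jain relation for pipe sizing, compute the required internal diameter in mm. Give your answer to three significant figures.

Swamee-Jain (Type III): D = 0.66·[ε^1.25·(LQ²/(gh_f))^4.75 + ν·Q^9.4·(L/(gh_f))^5.2]^0.04
LQ²/(gh_f) = 0.008350; L/(gh_f) = 12.07
Term 1 = ε^1.25·(…)^4.75 = 8.75×10^-16; Term 2 = ν·Q^9.4·(…)^5.2 = 5.87×10^-16
D = 0.66·(8.75×10^-16 + 5.87×10^-16)^0.04 = 0.1683 m = 168 mm
Check: V = 1.18 m/s, Re = 2.01×10^5, f = 0.01850, h_f = 10.6 m ≈ 11.4 m ✓

D ≈ 168 mm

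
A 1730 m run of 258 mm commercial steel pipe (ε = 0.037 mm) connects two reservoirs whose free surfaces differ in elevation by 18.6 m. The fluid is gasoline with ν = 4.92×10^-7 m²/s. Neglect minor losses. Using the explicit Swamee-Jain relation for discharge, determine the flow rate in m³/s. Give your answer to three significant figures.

Q ≈ 0.103 m³/s

Swamee-Jain (Type II): Q = -0.965·√(gD⁵h_f/L)·ln[ε/(3.7D) + √(3.17ν²L/(gD³h_f))]
√(gD⁵h_f/L) = √(9.81·0.258⁵·18.6/1730) = 0.01098
ε/(3.7D) = 3.88×10^-5; √(3.17ν²L/(gD³h_f)) = 2.06×10^-5
Q = -0.965·0.01098·ln(5.934×10^-5) = 0.1031 m³/s
Check: V = 1.97 m/s, Re = 1.03×10^6, f = 0.01407, h_f = 18.7 m ≈ 18.6 m ✓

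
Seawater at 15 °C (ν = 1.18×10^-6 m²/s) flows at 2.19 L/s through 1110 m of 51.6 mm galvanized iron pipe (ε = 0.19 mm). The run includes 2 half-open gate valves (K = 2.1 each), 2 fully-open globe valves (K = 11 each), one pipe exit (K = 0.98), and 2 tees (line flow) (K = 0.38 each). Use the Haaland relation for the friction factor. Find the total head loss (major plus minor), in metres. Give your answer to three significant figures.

H_L ≈ 37.6 m

V = 4Q/(πD²) = 1.047 m/s; V²/2g = 0.05590 m
Re = 4.58×10^4, ε/D = 0.00368 → f = 0.02994 (Haaland)
Major: h_f = f(L/D)·V²/2g = 0.02994·21512·0.05590 = 36.01 m
Minor: ΣK = 27.9; h_m = ΣK·V²/2g = 1.562 m
Total H_L = 36.01 + 1.562 = 37.57 m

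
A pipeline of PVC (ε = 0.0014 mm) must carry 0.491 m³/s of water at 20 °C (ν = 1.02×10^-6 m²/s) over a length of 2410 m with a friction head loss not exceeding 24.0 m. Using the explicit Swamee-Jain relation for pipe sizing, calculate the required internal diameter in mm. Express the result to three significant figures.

Swamee-Jain (Type III): D = 0.66·[ε^1.25·(LQ²/(gh_f))^4.75 + ν·Q^9.4·(L/(gh_f))^5.2]^0.04
LQ²/(gh_f) = 2.468; L/(gh_f) = 10.24
Term 1 = ε^1.25·(…)^4.75 = 3.52×10^-6; Term 2 = ν·Q^9.4·(…)^5.2 = 2.28×10^-4
D = 0.66·(3.52×10^-6 + 2.28×10^-4)^0.04 = 0.4722 m = 472 mm
Check: V = 2.80 m/s, Re = 1.30×10^6, f = 0.01120, h_f = 22.9 m ≈ 24.0 m ✓

D ≈ 472 mm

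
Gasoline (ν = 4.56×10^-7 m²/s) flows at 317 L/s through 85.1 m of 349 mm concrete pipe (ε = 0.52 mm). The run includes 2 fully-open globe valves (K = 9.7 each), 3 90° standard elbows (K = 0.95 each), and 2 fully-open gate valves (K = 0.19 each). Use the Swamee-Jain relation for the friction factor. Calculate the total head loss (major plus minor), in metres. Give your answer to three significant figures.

H_L ≈ 15.6 m

V = 4Q/(πD²) = 3.314 m/s; V²/2g = 0.5597 m
Re = 2.54×10^6, ε/D = 0.00149 → f = 0.02182 (Swamee-Jain)
Major: h_f = f(L/D)·V²/2g = 0.02182·243.8·0.5597 = 2.978 m
Minor: ΣK = 22.6; h_m = ΣK·V²/2g = 12.67 m
Total H_L = 2.978 + 12.67 = 15.64 m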